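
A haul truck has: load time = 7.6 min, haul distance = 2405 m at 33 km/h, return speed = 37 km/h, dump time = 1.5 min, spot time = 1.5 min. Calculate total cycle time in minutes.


18.8727 min

Convert haul speed to m/min: 33 * 1000/60 = 550 m/min
Haul time = 2405 / 550 = 4.372727273 min
Convert return speed to m/min: 37 * 1000/60 = 616.6666667 m/min
Return time = 2405 / 616.6666667 = 3.9 min
Total cycle time:
= 7.6 + 4.372727273 + 1.5 + 3.9 + 1.5
= 18.8727 min


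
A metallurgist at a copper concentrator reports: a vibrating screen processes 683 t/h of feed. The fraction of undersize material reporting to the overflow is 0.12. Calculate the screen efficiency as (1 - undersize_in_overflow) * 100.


88.0%

Screen efficiency = (1 - fraction of undersize in overflow) * 100
= (1 - 0.12) * 100
= 0.88 * 100
= 88.0%


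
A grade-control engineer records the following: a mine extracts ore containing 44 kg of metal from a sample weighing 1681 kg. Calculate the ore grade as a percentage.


2.6175%

Ore grade = (metal mass / ore mass) * 100
= (44 / 1681) * 100
= 0.0261748959 * 100
= 2.6175%


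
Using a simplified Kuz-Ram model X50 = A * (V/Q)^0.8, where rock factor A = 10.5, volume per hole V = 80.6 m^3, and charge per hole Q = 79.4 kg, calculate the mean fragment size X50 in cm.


Compute V/Q:
V/Q = 80.6 / 79.4 = 1.01511335
Raise to the power 0.8:
(V/Q)^0.8 = 1.01511335^0.8 = 1.012072517
Multiply by A:
X50 = 10.5 * 1.012072517
= 10.6268 cm

10.6268 cm


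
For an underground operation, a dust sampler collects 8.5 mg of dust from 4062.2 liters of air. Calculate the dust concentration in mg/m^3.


Convert liters to m^3: 1 m^3 = 1000 L
Concentration = mass / volume * 1000
= 8.5 / 4062.2 * 1000
= 0.002092462213 * 1000
= 2.0925 mg/m^3

2.0925 mg/m^3


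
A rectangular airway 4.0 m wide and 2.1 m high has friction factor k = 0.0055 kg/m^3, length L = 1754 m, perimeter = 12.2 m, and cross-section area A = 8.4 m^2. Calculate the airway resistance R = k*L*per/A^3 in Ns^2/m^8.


0.1986 Ns^2/m^8

Compute the numerator:
k * L * per = 0.0055 * 1754 * 12.2
= 117.6934
Compute the denominator:
A^3 = 8.4^3 = 592.704
Resistance:
R = 117.6934 / 592.704
= 0.1986 Ns^2/m^8


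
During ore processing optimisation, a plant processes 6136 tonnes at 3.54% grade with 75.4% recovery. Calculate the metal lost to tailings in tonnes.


53.4347 tonnes

Total metal in feed:
= 6136 * 3.54 / 100 = 217.2144 tonnes
Metal recovered:
= 217.2144 * 75.4 / 100 = 163.7796576 tonnes
Metal lost to tailings:
= 217.2144 - 163.7796576
= 53.4347 tonnes


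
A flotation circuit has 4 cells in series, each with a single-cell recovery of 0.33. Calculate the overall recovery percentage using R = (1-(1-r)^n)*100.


Complement of single-cell recovery:
1 - r = 1 - 0.33 = 0.67
Raise to power n:
(1 - r)^4 = 0.67^4 = 0.20151121
Overall recovery:
R = (1 - 0.20151121) * 100
= 79.8489%

79.8489%


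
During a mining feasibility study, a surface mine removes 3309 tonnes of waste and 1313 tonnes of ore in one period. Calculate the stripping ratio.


Stripping ratio = waste tonnage / ore tonnage
= 3309 / 1313
= 2.5202

2.5202


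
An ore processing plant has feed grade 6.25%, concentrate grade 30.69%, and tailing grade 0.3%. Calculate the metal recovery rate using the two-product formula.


96.1398%

Using the two-product formula:
R = 100 * c * (f - t) / (f * (c - t))
Numerator = 100 * 30.69 * (6.25 - 0.3)
= 100 * 30.69 * 5.95
= 18260.55
Denominator = 6.25 * (30.69 - 0.3)
= 6.25 * 30.39
= 189.9375
R = 18260.55 / 189.9375
= 96.1398%


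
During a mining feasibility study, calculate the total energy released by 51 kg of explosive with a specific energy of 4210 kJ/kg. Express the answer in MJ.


Energy = mass * specific_energy / 1000
= 51 * 4210 / 1000
= 214710 / 1000
= 214.71 MJ

214.71 MJ


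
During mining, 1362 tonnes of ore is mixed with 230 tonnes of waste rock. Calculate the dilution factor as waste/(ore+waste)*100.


Total material = ore + waste
= 1362 + 230 = 1592 tonnes
Dilution = waste / total * 100
= 230 / 1592 * 100
= 0.1444723618 * 100
= 14.4472%

14.4472%


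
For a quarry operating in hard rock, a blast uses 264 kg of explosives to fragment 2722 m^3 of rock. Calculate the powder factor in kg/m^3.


0.097 kg/m^3

Powder factor = explosive mass / rock volume
= 264 / 2722
= 0.097 kg/m^3


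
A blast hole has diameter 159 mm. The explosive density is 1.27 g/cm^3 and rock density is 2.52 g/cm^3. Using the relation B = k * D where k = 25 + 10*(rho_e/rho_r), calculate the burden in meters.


First, compute k:
rho_e / rho_r = 1.27 / 2.52 = 0.503968254
k = 25 + 10 * 0.503968254 = 30.03968254
Then, compute burden:
B = k * D / 1000 = 30.03968254 * 159 / 1000
= 4776.309524 / 1000
= 4.7763 m

4.7763 m


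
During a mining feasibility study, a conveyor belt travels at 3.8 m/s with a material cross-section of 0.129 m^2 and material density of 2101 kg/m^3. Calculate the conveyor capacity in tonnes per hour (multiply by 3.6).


3707.6767 t/h

Volumetric flow = speed * area
= 3.8 * 0.129 = 0.4902 m^3/s
Mass flow = volumetric * density
= 0.4902 * 2101 = 1029.9102 kg/s
Convert to t/h: multiply by 3.6
Capacity = 1029.9102 * 3.6
= 3707.6767 t/h


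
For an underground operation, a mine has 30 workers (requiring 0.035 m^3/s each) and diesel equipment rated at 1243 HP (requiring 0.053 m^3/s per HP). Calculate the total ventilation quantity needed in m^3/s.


66.929 m^3/s

Airflow for workers:
Q_people = 30 * 0.035 = 1.05 m^3/s
Airflow for diesel equipment:
Q_diesel = 1243 * 0.053 = 65.879 m^3/s
Total ventilation:
Q_total = 1.05 + 65.879
= 66.929 m^3/s


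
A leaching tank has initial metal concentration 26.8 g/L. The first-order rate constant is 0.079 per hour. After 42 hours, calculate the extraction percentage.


96.3775%

Compute the exponent:
-k * t = -0.079 * 42 = -3.318
Remaining concentration:
C = 26.8 * exp(-3.318)
= 26.8 * 0.03622520977
= 0.9708356219 g/L
Extracted = 26.8 - 0.9708356219 = 25.82916438 g/L
Extraction % = 25.82916438 / 26.8 * 100
= 96.3775%


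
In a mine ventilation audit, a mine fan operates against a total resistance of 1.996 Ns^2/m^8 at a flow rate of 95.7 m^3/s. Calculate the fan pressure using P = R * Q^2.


Compute Q^2:
Q^2 = 95.7^2 = 9158.49
Compute pressure:
P = R * Q^2 = 1.996 * 9158.49
= 18280.346 Pa

18280.346 Pa


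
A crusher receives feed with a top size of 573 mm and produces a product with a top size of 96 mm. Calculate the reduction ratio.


5.9688

Reduction ratio = feed size / product size
= 573 / 96
= 5.9688


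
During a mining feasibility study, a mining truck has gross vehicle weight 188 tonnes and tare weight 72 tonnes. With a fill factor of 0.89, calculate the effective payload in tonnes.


103.24 tonnes

Maximum payload = gross - tare
= 188 - 72 = 116 tonnes
Effective payload = max payload * fill factor
= 116 * 0.89
= 103.24 tonnes


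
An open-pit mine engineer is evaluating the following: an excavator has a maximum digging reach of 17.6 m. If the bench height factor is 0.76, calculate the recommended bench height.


13.376 m

Bench height = reach * factor
= 17.6 * 0.76
= 13.376 m


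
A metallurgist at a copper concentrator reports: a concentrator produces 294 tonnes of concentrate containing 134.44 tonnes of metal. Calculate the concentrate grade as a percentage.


Grade = (metal in concentrate / concentrate mass) * 100
= (134.44 / 294) * 100
= 0.4572789116 * 100
= 45.7279%

45.7279%


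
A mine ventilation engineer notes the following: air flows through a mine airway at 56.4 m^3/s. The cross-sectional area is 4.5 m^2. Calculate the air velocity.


Velocity = flow rate / cross-sectional area
= 56.4 / 4.5
= 12.5333 m/s

12.5333 m/s


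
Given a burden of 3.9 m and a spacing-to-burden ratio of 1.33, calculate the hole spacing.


5.187 m

Spacing = burden * ratio
= 3.9 * 1.33
= 5.187 m


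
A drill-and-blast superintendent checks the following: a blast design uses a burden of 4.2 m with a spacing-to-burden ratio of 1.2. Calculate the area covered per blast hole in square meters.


First, find the spacing:
Spacing = burden * ratio = 4.2 * 1.2
= 5.04 m
Then, calculate the area:
Area = burden * spacing = 4.2 * 5.04
= 21.168 m^2

21.168 m^2


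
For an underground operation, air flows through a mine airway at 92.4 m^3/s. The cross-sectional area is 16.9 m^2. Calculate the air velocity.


5.4675 m/s

Velocity = flow rate / cross-sectional area
= 92.4 / 16.9
= 5.4675 m/s


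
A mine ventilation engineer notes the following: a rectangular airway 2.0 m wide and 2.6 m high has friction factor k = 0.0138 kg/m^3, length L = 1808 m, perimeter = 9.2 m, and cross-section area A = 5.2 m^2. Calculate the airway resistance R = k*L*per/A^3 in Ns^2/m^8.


1.6325 Ns^2/m^8

Compute the numerator:
k * L * per = 0.0138 * 1808 * 9.2
= 229.54368
Compute the denominator:
A^3 = 5.2^3 = 140.608
Resistance:
R = 229.54368 / 140.608
= 1.6325 Ns^2/m^8


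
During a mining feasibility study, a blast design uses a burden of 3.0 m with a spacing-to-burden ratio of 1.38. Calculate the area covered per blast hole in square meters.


12.42 m^2

First, find the spacing:
Spacing = burden * ratio = 3.0 * 1.38
= 4.14 m
Then, calculate the area:
Area = burden * spacing = 3.0 * 4.14
= 12.42 m^2


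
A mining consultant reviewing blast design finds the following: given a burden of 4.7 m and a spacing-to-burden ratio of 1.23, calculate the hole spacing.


Spacing = burden * ratio
= 4.7 * 1.23
= 5.781 m

5.781 m


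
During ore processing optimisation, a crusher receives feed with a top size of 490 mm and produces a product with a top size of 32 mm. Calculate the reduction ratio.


15.3125

Reduction ratio = feed size / product size
= 490 / 32
= 15.3125


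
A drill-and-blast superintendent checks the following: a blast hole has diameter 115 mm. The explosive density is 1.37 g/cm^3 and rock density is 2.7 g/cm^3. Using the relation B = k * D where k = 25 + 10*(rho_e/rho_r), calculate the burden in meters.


First, compute k:
rho_e / rho_r = 1.37 / 2.7 = 0.5074074074
k = 25 + 10 * 0.5074074074 = 30.07407407
Then, compute burden:
B = k * D / 1000 = 30.07407407 * 115 / 1000
= 3458.518519 / 1000
= 3.4585 m

3.4585 m


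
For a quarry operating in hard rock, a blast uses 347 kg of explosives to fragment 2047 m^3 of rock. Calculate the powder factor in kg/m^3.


Powder factor = explosive mass / rock volume
= 347 / 2047
= 0.1695 kg/m^3

0.1695 kg/m^3


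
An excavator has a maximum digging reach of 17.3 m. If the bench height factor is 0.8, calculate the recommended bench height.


13.84 m

Bench height = reach * factor
= 17.3 * 0.8
= 13.84 m


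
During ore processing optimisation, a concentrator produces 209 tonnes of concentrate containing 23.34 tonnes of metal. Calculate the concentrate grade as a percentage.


11.1675%

Grade = (metal in concentrate / concentrate mass) * 100
= (23.34 / 209) * 100
= 0.1116746411 * 100
= 11.1675%


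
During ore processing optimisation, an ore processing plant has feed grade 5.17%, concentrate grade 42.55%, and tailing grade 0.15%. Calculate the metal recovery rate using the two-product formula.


97.4422%

Using the two-product formula:
R = 100 * c * (f - t) / (f * (c - t))
Numerator = 100 * 42.55 * (5.17 - 0.15)
= 100 * 42.55 * 5.02
= 21360.1
Denominator = 5.17 * (42.55 - 0.15)
= 5.17 * 42.4
= 219.208
R = 21360.1 / 219.208
= 97.4422%


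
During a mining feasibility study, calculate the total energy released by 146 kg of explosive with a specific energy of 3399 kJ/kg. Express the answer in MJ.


496.254 MJ

Energy = mass * specific_energy / 1000
= 146 * 3399 / 1000
= 496254 / 1000
= 496.254 MJ


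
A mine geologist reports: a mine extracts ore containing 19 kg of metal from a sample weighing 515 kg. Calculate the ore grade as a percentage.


3.6893%

Ore grade = (metal mass / ore mass) * 100
= (19 / 515) * 100
= 0.03689320388 * 100
= 3.6893%


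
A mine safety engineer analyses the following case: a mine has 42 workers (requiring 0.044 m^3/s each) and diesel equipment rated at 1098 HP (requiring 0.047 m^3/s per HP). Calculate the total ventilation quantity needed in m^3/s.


53.454 m^3/s

Airflow for workers:
Q_people = 42 * 0.044 = 1.848 m^3/s
Airflow for diesel equipment:
Q_diesel = 1098 * 0.047 = 51.606 m^3/s
Total ventilation:
Q_total = 1.848 + 51.606
= 53.454 m^3/s


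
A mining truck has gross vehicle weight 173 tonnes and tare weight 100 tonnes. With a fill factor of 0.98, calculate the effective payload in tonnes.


Maximum payload = gross - tare
= 173 - 100 = 73 tonnes
Effective payload = max payload * fill factor
= 73 * 0.98
= 71.54 tonnes

71.54 tonnes


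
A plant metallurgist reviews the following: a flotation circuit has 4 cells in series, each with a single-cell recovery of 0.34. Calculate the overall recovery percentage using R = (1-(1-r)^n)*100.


81.0253%

Complement of single-cell recovery:
1 - r = 1 - 0.34 = 0.66
Raise to power n:
(1 - r)^4 = 0.66^4 = 0.18974736
Overall recovery:
R = (1 - 0.18974736) * 100
= 81.0253%


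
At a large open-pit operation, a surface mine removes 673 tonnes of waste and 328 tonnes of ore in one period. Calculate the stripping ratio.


Stripping ratio = waste tonnage / ore tonnage
= 673 / 328
= 2.0518

2.0518


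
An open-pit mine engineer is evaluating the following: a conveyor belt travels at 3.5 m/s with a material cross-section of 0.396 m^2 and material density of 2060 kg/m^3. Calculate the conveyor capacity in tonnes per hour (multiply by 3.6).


10278.576 t/h

Volumetric flow = speed * area
= 3.5 * 0.396 = 1.386 m^3/s
Mass flow = volumetric * density
= 1.386 * 2060 = 2855.16 kg/s
Convert to t/h: multiply by 3.6
Capacity = 2855.16 * 3.6
= 10278.576 t/h


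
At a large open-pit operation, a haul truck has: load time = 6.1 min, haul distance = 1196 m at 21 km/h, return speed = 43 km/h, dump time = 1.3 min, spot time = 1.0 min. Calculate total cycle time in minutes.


13.486 min

Convert haul speed to m/min: 21 * 1000/60 = 350 m/min
Haul time = 1196 / 350 = 3.417142857 min
Convert return speed to m/min: 43 * 1000/60 = 716.6666667 m/min
Return time = 1196 / 716.6666667 = 1.668837209 min
Total cycle time:
= 6.1 + 3.417142857 + 1.3 + 1.668837209 + 1.0
= 13.486 min


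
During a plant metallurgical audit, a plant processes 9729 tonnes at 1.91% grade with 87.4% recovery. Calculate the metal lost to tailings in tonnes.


23.4138 tonnes

Total metal in feed:
= 9729 * 1.91 / 100 = 185.8239 tonnes
Metal recovered:
= 185.8239 * 87.4 / 100 = 162.4100886 tonnes
Metal lost to tailings:
= 185.8239 - 162.4100886
= 23.4138 tonnes


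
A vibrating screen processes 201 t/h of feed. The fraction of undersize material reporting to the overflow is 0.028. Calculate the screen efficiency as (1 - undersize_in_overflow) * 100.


Screen efficiency = (1 - fraction of undersize in overflow) * 100
= (1 - 0.028) * 100
= 0.972 * 100
= 97.2%

97.2%


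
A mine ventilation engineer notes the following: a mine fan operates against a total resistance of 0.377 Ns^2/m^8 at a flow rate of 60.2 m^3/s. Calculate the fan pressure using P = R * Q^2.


Compute Q^2:
Q^2 = 60.2^2 = 3624.04
Compute pressure:
P = R * Q^2 = 0.377 * 3624.04
= 1366.2631 Pa

1366.2631 Pa


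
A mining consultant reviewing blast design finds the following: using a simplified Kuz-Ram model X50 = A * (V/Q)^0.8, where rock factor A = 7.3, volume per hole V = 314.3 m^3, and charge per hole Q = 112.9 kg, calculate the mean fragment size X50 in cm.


16.5593 cm

Compute V/Q:
V/Q = 314.3 / 112.9 = 2.783879539
Raise to the power 0.8:
(V/Q)^0.8 = 2.783879539^0.8 = 2.268403722
Multiply by A:
X50 = 7.3 * 2.268403722
= 16.5593 cm


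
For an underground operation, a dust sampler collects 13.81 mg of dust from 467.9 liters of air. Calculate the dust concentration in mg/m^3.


Convert liters to m^3: 1 m^3 = 1000 L
Concentration = mass / volume * 1000
= 13.81 / 467.9 * 1000
= 0.0295148536 * 1000
= 29.5149 mg/m^3

29.5149 mg/m^3


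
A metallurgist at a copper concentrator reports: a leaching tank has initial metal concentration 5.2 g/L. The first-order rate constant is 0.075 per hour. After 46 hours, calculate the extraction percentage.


Compute the exponent:
-k * t = -0.075 * 46 = -3.45
Remaining concentration:
C = 5.2 * exp(-3.45)
= 5.2 * 0.03174563638
= 0.1650773092 g/L
Extracted = 5.2 - 0.1650773092 = 5.034922691 g/L
Extraction % = 5.034922691 / 5.2 * 100
= 96.8254%

96.8254%


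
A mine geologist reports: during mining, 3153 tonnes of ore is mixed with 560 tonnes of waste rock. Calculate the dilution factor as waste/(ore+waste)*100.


Total material = ore + waste
= 3153 + 560 = 3713 tonnes
Dilution = waste / total * 100
= 560 / 3713 * 100
= 0.1508214382 * 100
= 15.0821%

15.0821%


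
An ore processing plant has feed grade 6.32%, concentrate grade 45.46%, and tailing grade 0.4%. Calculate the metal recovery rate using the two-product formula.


94.5024%

Using the two-product formula:
R = 100 * c * (f - t) / (f * (c - t))
Numerator = 100 * 45.46 * (6.32 - 0.4)
= 100 * 45.46 * 5.92
= 26912.32
Denominator = 6.32 * (45.46 - 0.4)
= 6.32 * 45.06
= 284.7792
R = 26912.32 / 284.7792
= 94.5024%


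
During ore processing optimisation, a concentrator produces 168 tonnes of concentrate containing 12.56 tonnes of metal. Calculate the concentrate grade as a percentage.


Grade = (metal in concentrate / concentrate mass) * 100
= (12.56 / 168) * 100
= 0.07476190476 * 100
= 7.4762%

7.4762%


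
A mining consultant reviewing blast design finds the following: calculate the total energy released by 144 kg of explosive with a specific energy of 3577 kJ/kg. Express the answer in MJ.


515.088 MJ

Energy = mass * specific_energy / 1000
= 144 * 3577 / 1000
= 515088 / 1000
= 515.088 MJ


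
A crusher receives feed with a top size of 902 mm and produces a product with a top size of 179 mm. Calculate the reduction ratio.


5.0391

Reduction ratio = feed size / product size
= 902 / 179
= 5.0391


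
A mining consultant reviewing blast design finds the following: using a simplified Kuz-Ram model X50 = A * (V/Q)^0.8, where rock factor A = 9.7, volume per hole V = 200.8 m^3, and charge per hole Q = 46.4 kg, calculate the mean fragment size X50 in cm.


Compute V/Q:
V/Q = 200.8 / 46.4 = 4.327586207
Raise to the power 0.8:
(V/Q)^0.8 = 4.327586207^0.8 = 3.228468715
Multiply by A:
X50 = 9.7 * 3.228468715
= 31.3161 cm

31.3161 cm


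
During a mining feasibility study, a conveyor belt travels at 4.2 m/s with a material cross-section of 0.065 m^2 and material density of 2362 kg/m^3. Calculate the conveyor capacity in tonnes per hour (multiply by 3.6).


Volumetric flow = speed * area
= 4.2 * 0.065 = 0.273 m^3/s
Mass flow = volumetric * density
= 0.273 * 2362 = 644.826 kg/s
Convert to t/h: multiply by 3.6
Capacity = 644.826 * 3.6
= 2321.3736 t/h

2321.3736 t/h


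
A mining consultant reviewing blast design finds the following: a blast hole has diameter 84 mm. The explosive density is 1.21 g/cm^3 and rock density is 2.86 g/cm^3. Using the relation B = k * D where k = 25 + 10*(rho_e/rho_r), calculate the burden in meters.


First, compute k:
rho_e / rho_r = 1.21 / 2.86 = 0.4230769231
k = 25 + 10 * 0.4230769231 = 29.23076923
Then, compute burden:
B = k * D / 1000 = 29.23076923 * 84 / 1000
= 2455.384615 / 1000
= 2.4554 m

2.4554 m


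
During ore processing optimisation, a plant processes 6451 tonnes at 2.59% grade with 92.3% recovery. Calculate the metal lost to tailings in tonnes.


Total metal in feed:
= 6451 * 2.59 / 100 = 167.0809 tonnes
Metal recovered:
= 167.0809 * 92.3 / 100 = 154.2156707 tonnes
Metal lost to tailings:
= 167.0809 - 154.2156707
= 12.8652 tonnes

12.8652 tonnes


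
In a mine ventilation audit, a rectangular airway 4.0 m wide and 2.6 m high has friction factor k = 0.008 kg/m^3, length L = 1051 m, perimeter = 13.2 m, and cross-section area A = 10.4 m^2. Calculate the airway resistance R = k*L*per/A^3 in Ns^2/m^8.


Compute the numerator:
k * L * per = 0.008 * 1051 * 13.2
= 110.9856
Compute the denominator:
A^3 = 10.4^3 = 1124.864
Resistance:
R = 110.9856 / 1124.864
= 0.0987 Ns^2/m^8

0.0987 Ns^2/m^8


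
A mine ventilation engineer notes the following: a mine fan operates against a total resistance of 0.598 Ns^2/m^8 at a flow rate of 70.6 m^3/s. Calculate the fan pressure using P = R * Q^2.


2980.6473 Pa

Compute Q^2:
Q^2 = 70.6^2 = 4984.36
Compute pressure:
P = R * Q^2 = 0.598 * 4984.36
= 2980.6473 Pa


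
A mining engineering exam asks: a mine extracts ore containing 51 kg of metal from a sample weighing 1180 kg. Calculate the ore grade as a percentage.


Ore grade = (metal mass / ore mass) * 100
= (51 / 1180) * 100
= 0.04322033898 * 100
= 4.322%

4.322%


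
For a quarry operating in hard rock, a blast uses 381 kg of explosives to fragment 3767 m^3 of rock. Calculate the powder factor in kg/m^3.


0.1011 kg/m^3

Powder factor = explosive mass / rock volume
= 381 / 3767
= 0.1011 kg/m^3


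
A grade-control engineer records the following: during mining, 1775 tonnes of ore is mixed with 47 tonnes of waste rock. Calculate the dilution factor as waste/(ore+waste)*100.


Total material = ore + waste
= 1775 + 47 = 1822 tonnes
Dilution = waste / total * 100
= 47 / 1822 * 100
= 0.02579582876 * 100
= 2.5796%

2.5796%


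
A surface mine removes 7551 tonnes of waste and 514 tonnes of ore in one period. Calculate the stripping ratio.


14.6907

Stripping ratio = waste tonnage / ore tonnage
= 7551 / 514
= 14.6907


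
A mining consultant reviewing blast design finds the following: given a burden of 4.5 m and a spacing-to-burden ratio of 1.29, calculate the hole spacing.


Spacing = burden * ratio
= 4.5 * 1.29
= 5.805 m

5.805 m


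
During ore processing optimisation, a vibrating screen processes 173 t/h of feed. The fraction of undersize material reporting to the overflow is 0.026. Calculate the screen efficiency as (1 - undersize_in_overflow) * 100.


97.4%

Screen efficiency = (1 - fraction of undersize in overflow) * 100
= (1 - 0.026) * 100
= 0.974 * 100
= 97.4%


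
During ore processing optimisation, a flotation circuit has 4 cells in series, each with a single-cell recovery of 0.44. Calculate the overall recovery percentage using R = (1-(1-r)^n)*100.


Complement of single-cell recovery:
1 - r = 1 - 0.44 = 0.56
Raise to power n:
(1 - r)^4 = 0.56^4 = 0.09834496
Overall recovery:
R = (1 - 0.09834496) * 100
= 90.1655%

90.1655%


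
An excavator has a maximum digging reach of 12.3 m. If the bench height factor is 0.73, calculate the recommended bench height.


8.979 m

Bench height = reach * factor
= 12.3 * 0.73
= 8.979 m


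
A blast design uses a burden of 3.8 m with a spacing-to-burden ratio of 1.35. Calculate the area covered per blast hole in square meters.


First, find the spacing:
Spacing = burden * ratio = 3.8 * 1.35
= 5.13 m
Then, calculate the area:
Area = burden * spacing = 3.8 * 5.13
= 19.494 m^2

19.494 m^2


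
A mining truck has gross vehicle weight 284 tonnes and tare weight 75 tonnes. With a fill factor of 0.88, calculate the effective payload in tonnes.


183.92 tonnes

Maximum payload = gross - tare
= 284 - 75 = 209 tonnes
Effective payload = max payload * fill factor
= 209 * 0.88
= 183.92 tonnes


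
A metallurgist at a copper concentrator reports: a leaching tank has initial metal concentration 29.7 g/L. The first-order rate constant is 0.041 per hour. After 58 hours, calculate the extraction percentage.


90.7264%

Compute the exponent:
-k * t = -0.041 * 58 = -2.378
Remaining concentration:
C = 29.7 * exp(-2.378)
= 29.7 * 0.09273586389
= 2.754255158 g/L
Extracted = 29.7 - 2.754255158 = 26.94574484 g/L
Extraction % = 26.94574484 / 29.7 * 100
= 90.7264%


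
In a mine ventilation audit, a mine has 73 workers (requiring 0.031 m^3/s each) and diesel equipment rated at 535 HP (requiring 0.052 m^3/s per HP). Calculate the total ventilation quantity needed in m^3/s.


30.083 m^3/s

Airflow for workers:
Q_people = 73 * 0.031 = 2.263 m^3/s
Airflow for diesel equipment:
Q_diesel = 535 * 0.052 = 27.82 m^3/s
Total ventilation:
Q_total = 2.263 + 27.82
= 30.083 m^3/s


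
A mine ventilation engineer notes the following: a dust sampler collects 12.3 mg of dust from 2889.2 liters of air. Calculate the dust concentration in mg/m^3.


4.2572 mg/m^3

Convert liters to m^3: 1 m^3 = 1000 L
Concentration = mass / volume * 1000
= 12.3 / 2889.2 * 1000
= 0.004257233836 * 1000
= 4.2572 mg/m^3


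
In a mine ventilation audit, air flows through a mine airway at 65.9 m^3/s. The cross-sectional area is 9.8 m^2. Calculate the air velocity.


6.7245 m/s

Velocity = flow rate / cross-sectional area
= 65.9 / 9.8
= 6.7245 m/s


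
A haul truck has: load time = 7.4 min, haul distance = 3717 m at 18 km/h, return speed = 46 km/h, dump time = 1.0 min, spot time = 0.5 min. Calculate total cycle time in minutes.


Convert haul speed to m/min: 18 * 1000/60 = 300 m/min
Haul time = 3717 / 300 = 12.39 min
Convert return speed to m/min: 46 * 1000/60 = 766.6666667 m/min
Return time = 3717 / 766.6666667 = 4.84826087 min
Total cycle time:
= 7.4 + 12.39 + 1.0 + 4.84826087 + 0.5
= 26.1383 min

26.1383 min


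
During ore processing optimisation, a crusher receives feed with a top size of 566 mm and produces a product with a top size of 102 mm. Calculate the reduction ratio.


5.549

Reduction ratio = feed size / product size
= 566 / 102
= 5.549


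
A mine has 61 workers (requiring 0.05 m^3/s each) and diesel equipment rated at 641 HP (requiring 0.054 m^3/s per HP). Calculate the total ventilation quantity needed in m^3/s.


37.664 m^3/s

Airflow for workers:
Q_people = 61 * 0.05 = 3.05 m^3/s
Airflow for diesel equipment:
Q_diesel = 641 * 0.054 = 34.614 m^3/s
Total ventilation:
Q_total = 3.05 + 34.614
= 37.664 m^3/s


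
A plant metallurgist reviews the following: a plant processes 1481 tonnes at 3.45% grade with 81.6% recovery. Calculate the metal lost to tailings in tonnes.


9.4014 tonnes

Total metal in feed:
= 1481 * 3.45 / 100 = 51.0945 tonnes
Metal recovered:
= 51.0945 * 81.6 / 100 = 41.693112 tonnes
Metal lost to tailings:
= 51.0945 - 41.693112
= 9.4014 tonnes


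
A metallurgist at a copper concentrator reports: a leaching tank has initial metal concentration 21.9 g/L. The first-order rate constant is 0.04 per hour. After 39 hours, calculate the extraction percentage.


78.9864%

Compute the exponent:
-k * t = -0.04 * 39 = -1.56
Remaining concentration:
C = 21.9 * exp(-1.56)
= 21.9 * 0.2101360712
= 4.601979959 g/L
Extracted = 21.9 - 4.601979959 = 17.29802004 g/L
Extraction % = 17.29802004 / 21.9 * 100
= 78.9864%


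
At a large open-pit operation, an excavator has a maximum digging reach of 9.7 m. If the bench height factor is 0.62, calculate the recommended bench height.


Bench height = reach * factor
= 9.7 * 0.62
= 6.014 m

6.014 m


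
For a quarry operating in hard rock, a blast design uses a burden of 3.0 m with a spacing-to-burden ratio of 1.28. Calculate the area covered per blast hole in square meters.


11.52 m^2

First, find the spacing:
Spacing = burden * ratio = 3.0 * 1.28
= 3.84 m
Then, calculate the area:
Area = burden * spacing = 3.0 * 3.84
= 11.52 m^2


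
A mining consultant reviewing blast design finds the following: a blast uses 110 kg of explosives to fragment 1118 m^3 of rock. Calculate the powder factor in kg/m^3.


Powder factor = explosive mass / rock volume
= 110 / 1118
= 0.0984 kg/m^3

0.0984 kg/m^3


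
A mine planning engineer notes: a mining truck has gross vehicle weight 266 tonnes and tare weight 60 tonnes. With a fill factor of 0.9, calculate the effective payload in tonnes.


Maximum payload = gross - tare
= 266 - 60 = 206 tonnes
Effective payload = max payload * fill factor
= 206 * 0.9
= 185.4 tonnes

185.4 tonnes


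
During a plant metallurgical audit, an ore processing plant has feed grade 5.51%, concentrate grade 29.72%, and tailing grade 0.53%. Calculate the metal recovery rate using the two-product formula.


Using the two-product formula:
R = 100 * c * (f - t) / (f * (c - t))
Numerator = 100 * 29.72 * (5.51 - 0.53)
= 100 * 29.72 * 4.98
= 14800.56
Denominator = 5.51 * (29.72 - 0.53)
= 5.51 * 29.19
= 160.8369
R = 14800.56 / 160.8369
= 92.0222%

92.0222%


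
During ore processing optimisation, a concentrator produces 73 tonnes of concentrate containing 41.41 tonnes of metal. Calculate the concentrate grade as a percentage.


56.726%

Grade = (metal in concentrate / concentrate mass) * 100
= (41.41 / 73) * 100
= 0.567260274 * 100
= 56.726%


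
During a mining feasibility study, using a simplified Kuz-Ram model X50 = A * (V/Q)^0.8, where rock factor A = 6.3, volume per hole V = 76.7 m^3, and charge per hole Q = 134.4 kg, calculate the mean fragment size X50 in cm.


4.0221 cm

Compute V/Q:
V/Q = 76.7 / 134.4 = 0.5706845238
Raise to the power 0.8:
(V/Q)^0.8 = 0.5706845238^0.8 = 0.6384352771
Multiply by A:
X50 = 6.3 * 0.6384352771
= 4.0221 cm


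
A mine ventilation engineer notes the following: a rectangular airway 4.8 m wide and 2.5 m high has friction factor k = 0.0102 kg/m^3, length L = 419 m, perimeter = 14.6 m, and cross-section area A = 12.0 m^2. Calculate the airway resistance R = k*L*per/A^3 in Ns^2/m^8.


Compute the numerator:
k * L * per = 0.0102 * 419 * 14.6
= 62.39748
Compute the denominator:
A^3 = 12.0^3 = 1728
Resistance:
R = 62.39748 / 1728
= 0.0361 Ns^2/m^8

0.0361 Ns^2/m^8


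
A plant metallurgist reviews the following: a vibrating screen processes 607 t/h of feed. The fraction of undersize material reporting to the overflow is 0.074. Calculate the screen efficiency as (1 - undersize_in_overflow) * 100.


Screen efficiency = (1 - fraction of undersize in overflow) * 100
= (1 - 0.074) * 100
= 0.926 * 100
= 92.6%

92.6%


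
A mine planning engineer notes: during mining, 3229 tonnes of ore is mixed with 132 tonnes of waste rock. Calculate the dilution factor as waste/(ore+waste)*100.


Total material = ore + waste
= 3229 + 132 = 3361 tonnes
Dilution = waste / total * 100
= 132 / 3361 * 100
= 0.03927402559 * 100
= 3.9274%

3.9274%


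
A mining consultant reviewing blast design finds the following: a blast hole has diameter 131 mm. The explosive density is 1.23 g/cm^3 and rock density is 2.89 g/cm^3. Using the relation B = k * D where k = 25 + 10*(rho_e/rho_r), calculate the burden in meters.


3.8325 m

First, compute k:
rho_e / rho_r = 1.23 / 2.89 = 0.4256055363
k = 25 + 10 * 0.4256055363 = 29.25605536
Then, compute burden:
B = k * D / 1000 = 29.25605536 * 131 / 1000
= 3832.543253 / 1000
= 3.8325 m


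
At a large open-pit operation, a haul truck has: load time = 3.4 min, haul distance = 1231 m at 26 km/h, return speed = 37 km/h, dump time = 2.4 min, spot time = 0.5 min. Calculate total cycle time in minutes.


Convert haul speed to m/min: 26 * 1000/60 = 433.3333333 m/min
Haul time = 1231 / 433.3333333 = 2.840769231 min
Convert return speed to m/min: 37 * 1000/60 = 616.6666667 m/min
Return time = 1231 / 616.6666667 = 1.996216216 min
Total cycle time:
= 3.4 + 2.840769231 + 2.4 + 1.996216216 + 0.5
= 11.137 min

11.137 min


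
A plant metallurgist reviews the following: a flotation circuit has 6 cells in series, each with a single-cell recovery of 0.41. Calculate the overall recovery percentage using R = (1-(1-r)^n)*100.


Complement of single-cell recovery:
1 - r = 1 - 0.41 = 0.59
Raise to power n:
(1 - r)^6 = 0.59^6 = 0.04218053364
Overall recovery:
R = (1 - 0.04218053364) * 100
= 95.7819%

95.7819%


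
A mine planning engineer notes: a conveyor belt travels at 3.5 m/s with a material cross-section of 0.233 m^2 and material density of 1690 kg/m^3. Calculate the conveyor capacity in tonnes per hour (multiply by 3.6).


4961.502 t/h

Volumetric flow = speed * area
= 3.5 * 0.233 = 0.8155 m^3/s
Mass flow = volumetric * density
= 0.8155 * 1690 = 1378.195 kg/s
Convert to t/h: multiply by 3.6
Capacity = 1378.195 * 3.6
= 4961.502 t/h


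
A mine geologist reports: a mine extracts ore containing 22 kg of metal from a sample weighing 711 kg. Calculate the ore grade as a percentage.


3.0942%

Ore grade = (metal mass / ore mass) * 100
= (22 / 711) * 100
= 0.03094233474 * 100
= 3.0942%


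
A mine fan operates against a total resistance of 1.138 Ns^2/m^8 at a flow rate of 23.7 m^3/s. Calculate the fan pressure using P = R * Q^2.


639.2032 Pa

Compute Q^2:
Q^2 = 23.7^2 = 561.69
Compute pressure:
P = R * Q^2 = 1.138 * 561.69
= 639.2032 Pa


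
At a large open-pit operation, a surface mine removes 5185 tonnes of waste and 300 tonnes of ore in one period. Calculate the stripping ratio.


Stripping ratio = waste tonnage / ore tonnage
= 5185 / 300
= 17.2833

17.2833


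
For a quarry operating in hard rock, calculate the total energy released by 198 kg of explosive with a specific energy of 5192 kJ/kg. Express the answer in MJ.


Energy = mass * specific_energy / 1000
= 198 * 5192 / 1000
= 1028016 / 1000
= 1028.016 MJ

1028.016 MJ


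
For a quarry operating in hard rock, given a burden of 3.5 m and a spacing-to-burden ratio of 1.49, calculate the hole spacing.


Spacing = burden * ratio
= 3.5 * 1.49
= 5.215 m

5.215 m


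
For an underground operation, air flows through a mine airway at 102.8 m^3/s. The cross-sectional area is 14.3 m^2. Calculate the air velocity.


7.1888 m/s

Velocity = flow rate / cross-sectional area
= 102.8 / 14.3
= 7.1888 m/s


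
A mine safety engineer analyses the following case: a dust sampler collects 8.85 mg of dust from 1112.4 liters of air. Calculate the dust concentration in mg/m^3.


7.9558 mg/m^3

Convert liters to m^3: 1 m^3 = 1000 L
Concentration = mass / volume * 1000
= 8.85 / 1112.4 * 1000
= 0.007955771305 * 1000
= 7.9558 mg/m^3


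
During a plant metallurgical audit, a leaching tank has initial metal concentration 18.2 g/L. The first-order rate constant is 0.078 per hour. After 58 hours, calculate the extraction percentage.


Compute the exponent:
-k * t = -0.078 * 58 = -4.524
Remaining concentration:
C = 18.2 * exp(-4.524)
= 18.2 * 0.01084555457
= 0.1973890932 g/L
Extracted = 18.2 - 0.1973890932 = 18.00261091 g/L
Extraction % = 18.00261091 / 18.2 * 100
= 98.9154%

98.9154%


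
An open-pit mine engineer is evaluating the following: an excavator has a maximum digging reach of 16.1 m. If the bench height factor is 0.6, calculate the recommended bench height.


9.66 m

Bench height = reach * factor
= 16.1 * 0.6
= 9.66 m


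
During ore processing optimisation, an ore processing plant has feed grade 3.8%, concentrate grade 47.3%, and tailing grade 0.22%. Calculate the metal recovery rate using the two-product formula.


Using the two-product formula:
R = 100 * c * (f - t) / (f * (c - t))
Numerator = 100 * 47.3 * (3.8 - 0.22)
= 100 * 47.3 * 3.58
= 16933.4
Denominator = 3.8 * (47.3 - 0.22)
= 3.8 * 47.08
= 178.904
R = 16933.4 / 178.904
= 94.6508%

94.6508%


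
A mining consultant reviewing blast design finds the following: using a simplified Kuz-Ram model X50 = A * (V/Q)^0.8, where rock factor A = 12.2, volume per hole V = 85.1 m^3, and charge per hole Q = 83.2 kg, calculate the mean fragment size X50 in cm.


12.4224 cm

Compute V/Q:
V/Q = 85.1 / 83.2 = 1.022836538
Raise to the power 0.8:
(V/Q)^0.8 = 1.022836538^0.8 = 1.018227887
Multiply by A:
X50 = 12.2 * 1.018227887
= 12.4224 cm


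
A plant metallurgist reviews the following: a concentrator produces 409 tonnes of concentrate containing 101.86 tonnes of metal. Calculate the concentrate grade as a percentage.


Grade = (metal in concentrate / concentrate mass) * 100
= (101.86 / 409) * 100
= 0.2490464548 * 100
= 24.9046%

24.9046%


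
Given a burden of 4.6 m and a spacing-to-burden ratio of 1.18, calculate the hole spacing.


Spacing = burden * ratio
= 4.6 * 1.18
= 5.428 m

5.428 m


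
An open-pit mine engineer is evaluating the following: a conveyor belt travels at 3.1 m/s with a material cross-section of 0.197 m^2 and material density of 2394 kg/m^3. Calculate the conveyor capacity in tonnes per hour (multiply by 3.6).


Volumetric flow = speed * area
= 3.1 * 0.197 = 0.6107 m^3/s
Mass flow = volumetric * density
= 0.6107 * 2394 = 1462.0158 kg/s
Convert to t/h: multiply by 3.6
Capacity = 1462.0158 * 3.6
= 5263.2569 t/h

5263.2569 t/h


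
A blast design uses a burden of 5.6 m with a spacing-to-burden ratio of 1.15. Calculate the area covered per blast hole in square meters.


First, find the spacing:
Spacing = burden * ratio = 5.6 * 1.15
= 6.44 m
Then, calculate the area:
Area = burden * spacing = 5.6 * 6.44
= 36.064 m^2

36.064 m^2


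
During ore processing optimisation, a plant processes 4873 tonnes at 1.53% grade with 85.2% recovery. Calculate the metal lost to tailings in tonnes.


Total metal in feed:
= 4873 * 1.53 / 100 = 74.5569 tonnes
Metal recovered:
= 74.5569 * 85.2 / 100 = 63.5224788 tonnes
Metal lost to tailings:
= 74.5569 - 63.5224788
= 11.0344 tonnes

11.0344 tonnes


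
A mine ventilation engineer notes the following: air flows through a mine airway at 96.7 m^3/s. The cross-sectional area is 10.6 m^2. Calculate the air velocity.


9.1226 m/s

Velocity = flow rate / cross-sectional area
= 96.7 / 10.6
= 9.1226 m/s


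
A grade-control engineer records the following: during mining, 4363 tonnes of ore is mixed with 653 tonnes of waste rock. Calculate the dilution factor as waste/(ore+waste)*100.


13.0183%

Total material = ore + waste
= 4363 + 653 = 5016 tonnes
Dilution = waste / total * 100
= 653 / 5016 * 100
= 0.1301834131 * 100
= 13.0183%


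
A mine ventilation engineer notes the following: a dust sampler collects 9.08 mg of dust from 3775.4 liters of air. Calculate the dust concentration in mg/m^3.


2.405 mg/m^3

Convert liters to m^3: 1 m^3 = 1000 L
Concentration = mass / volume * 1000
= 9.08 / 3775.4 * 1000
= 0.002405043174 * 1000
= 2.405 mg/m^3


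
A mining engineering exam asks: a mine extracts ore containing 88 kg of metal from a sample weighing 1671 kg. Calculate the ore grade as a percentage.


Ore grade = (metal mass / ore mass) * 100
= (88 / 1671) * 100
= 0.052663076 * 100
= 5.2663%

5.2663%


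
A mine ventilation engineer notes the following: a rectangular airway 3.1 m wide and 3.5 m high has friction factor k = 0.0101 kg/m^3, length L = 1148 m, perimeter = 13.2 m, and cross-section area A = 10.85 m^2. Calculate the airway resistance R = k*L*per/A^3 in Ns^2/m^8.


0.1198 Ns^2/m^8

Compute the numerator:
k * L * per = 0.0101 * 1148 * 13.2
= 153.05136
Compute the denominator:
A^3 = 10.85^3 = 1277.289125
Resistance:
R = 153.05136 / 1277.289125
= 0.1198 Ns^2/m^8


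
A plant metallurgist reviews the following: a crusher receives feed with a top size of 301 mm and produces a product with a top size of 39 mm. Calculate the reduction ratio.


Reduction ratio = feed size / product size
= 301 / 39
= 7.7179

7.7179


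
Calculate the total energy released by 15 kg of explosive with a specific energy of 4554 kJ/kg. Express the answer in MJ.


68.31 MJ

Energy = mass * specific_energy / 1000
= 15 * 4554 / 1000
= 68310 / 1000
= 68.31 MJ


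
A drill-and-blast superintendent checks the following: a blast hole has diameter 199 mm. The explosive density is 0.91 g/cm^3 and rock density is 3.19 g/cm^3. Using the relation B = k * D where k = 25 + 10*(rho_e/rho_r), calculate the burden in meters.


First, compute k:
rho_e / rho_r = 0.91 / 3.19 = 0.2852664577
k = 25 + 10 * 0.2852664577 = 27.85266458
Then, compute burden:
B = k * D / 1000 = 27.85266458 * 199 / 1000
= 5542.680251 / 1000
= 5.5427 m

5.5427 m


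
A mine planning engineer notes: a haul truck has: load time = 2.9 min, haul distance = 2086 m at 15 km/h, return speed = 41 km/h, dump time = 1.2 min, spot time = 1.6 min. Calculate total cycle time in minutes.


Convert haul speed to m/min: 15 * 1000/60 = 250 m/min
Haul time = 2086 / 250 = 8.344 min
Convert return speed to m/min: 41 * 1000/60 = 683.3333333 m/min
Return time = 2086 / 683.3333333 = 3.052682927 min
Total cycle time:
= 2.9 + 8.344 + 1.2 + 3.052682927 + 1.6
= 17.0967 min

17.0967 min
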